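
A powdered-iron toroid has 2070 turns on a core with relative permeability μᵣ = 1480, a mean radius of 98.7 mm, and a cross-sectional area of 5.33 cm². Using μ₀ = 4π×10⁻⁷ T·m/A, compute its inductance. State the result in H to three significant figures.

For a thin toroid, L = μ₀μᵣN²A/(2πR).
L = (4π×10⁻⁷)(1480)(2070)²(5.330×10^-4) / (2π×9.870×10^-2 m) = 6.849 H.

L ≈ 6.85 H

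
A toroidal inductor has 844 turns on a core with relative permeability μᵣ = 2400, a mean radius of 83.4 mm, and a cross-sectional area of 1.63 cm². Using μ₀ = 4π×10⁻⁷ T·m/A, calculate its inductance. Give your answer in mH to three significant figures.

L ≈ 668 mH

For a thin toroid, L = μ₀μᵣN²A/(2πR).
L = (4π×10⁻⁷)(2400)(844)²(1.630×10^-4) / (2π×8.340×10^-2 m) = 0.6683 H.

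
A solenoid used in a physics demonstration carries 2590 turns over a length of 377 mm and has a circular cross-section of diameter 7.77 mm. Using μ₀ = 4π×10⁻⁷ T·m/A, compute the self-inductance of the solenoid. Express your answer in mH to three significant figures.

A = π(d/2)² = π(3.885×10^-3 m)² = 4.742×10^-5 m².
For a long solenoid, L = μ₀N²A/ℓ.
L = (4π×10⁻⁷)(2590)²(4.742×10^-5)/(0.377 m) = 1.060×10^-3 H.

L ≈ 1.06 mH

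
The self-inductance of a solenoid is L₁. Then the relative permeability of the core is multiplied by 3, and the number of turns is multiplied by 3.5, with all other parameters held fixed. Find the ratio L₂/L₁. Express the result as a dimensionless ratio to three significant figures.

L₂/L₁ = 36.8

For a solenoid, L ∝ μᵣN²A/ℓ.
L₂/L₁ = (3) × (3.5)^2 = 36.8.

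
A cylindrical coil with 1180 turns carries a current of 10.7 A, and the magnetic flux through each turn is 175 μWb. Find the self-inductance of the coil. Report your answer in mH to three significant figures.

L ≈ 19.3 mH

Self-inductance is defined by L = NΦ_B/I (flux linkage over current).
L = (1180)(1.750×10^-4 Wb)/(10.7 A) = 1.930×10^-2 H.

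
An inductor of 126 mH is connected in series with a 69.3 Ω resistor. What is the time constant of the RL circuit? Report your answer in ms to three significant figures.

τ ≈ 1.82 ms

τ = L/R = (0.126 H)/(69.3 Ω) = 1.818×10^-3 s.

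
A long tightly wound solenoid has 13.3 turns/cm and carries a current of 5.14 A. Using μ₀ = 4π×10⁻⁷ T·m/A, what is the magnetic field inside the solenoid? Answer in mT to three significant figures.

B ≈ 8.59 mT

Inside a long solenoid, B = μ₀nI.
B = (4π×10⁻⁷)(1.330×10^3 m⁻¹)(5.14 A) = 8.591×10^-3 T.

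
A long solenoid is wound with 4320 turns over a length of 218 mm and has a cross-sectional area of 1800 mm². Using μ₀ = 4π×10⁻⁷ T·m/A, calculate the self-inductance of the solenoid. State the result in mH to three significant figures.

L ≈ 194 mH

A = 1800 mm² = 1.800×10^-3 m².
For a long solenoid, L = μ₀N²A/ℓ.
L = (4π×10⁻⁷)(4320)²(1.800×10^-3)/(0.218 m) = 0.1936 H.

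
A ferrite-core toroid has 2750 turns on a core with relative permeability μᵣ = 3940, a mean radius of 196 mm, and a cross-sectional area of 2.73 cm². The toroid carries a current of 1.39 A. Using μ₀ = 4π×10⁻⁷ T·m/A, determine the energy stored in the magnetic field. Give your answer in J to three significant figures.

U ≈ 8.02 J

L = μ₀μᵣN²A/(2πR) = (4π×10⁻⁷)(3940)(2750)²(2.730×10^-4)/(2π×0.196) = 8.3 H.
U = ½LI² = ½(8.3)(1.39)² = 8.019 J.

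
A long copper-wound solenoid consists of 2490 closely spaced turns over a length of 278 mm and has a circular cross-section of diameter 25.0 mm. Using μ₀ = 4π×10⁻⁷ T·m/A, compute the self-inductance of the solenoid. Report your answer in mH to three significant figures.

L ≈ 13.8 mH

A = π(d/2)² = π(1.250×10^-2 m)² = 4.909×10^-4 m².
For a long solenoid, L = μ₀N²A/ℓ.
L = (4π×10⁻⁷)(2490)²(4.909×10^-4)/(0.278 m) = 1.376×10^-2 H.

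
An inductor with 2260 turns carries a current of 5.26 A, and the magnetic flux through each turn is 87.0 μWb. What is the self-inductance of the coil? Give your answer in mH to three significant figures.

L ≈ 37.4 mH

Self-inductance is defined by L = NΦ_B/I (flux linkage over current).
L = (2260)(8.700×10^-5 Wb)/(5.26 A) = 3.738×10^-2 H.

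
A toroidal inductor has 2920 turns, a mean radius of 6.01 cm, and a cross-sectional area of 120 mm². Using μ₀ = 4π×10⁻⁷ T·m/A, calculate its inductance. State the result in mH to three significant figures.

L ≈ 3.40 mH

For a thin toroid, L = μ₀N²A/(2πR).
L = (4π×10⁻⁷)(2920)²(1.200×10^-4) / (2π×6.010×10^-2 m) = 3.4049×10^-3 H.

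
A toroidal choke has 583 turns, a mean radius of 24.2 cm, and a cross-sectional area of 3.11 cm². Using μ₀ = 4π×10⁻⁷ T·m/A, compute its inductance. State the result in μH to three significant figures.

L ≈ 87.4 μH

For a thin toroid, L = μ₀N²A/(2πR).
L = (4π×10⁻⁷)(583)²(3.110×10^-4) / (2π×0.242 m) = 8.736×10^-5 H.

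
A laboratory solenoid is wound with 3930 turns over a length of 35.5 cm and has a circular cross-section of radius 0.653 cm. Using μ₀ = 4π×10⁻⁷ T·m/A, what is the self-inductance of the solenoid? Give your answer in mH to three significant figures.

A = πr² = π(6.530×10^-3 m)² = 1.340×10^-4 m².
For a long solenoid, L = μ₀N²A/ℓ.
L = (4π×10⁻⁷)(3930)²(1.340×10^-4)/(0.355 m) = 7.324×10^-3 H.

L ≈ 7.32 mH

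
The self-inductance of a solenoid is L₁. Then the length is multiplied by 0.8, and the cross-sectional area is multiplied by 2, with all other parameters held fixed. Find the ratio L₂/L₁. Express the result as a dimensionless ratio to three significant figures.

For a solenoid, L ∝ μᵣN²A/ℓ.
L₂/L₁ = (0.8)^-1 × (2) = 2.50.

L₂/L₁ = 2.50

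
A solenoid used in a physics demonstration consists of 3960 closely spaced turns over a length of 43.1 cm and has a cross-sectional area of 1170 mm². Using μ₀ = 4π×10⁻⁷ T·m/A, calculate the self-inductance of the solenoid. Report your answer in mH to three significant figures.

A = 1170 mm² = 1.170×10^-3 m².
For a long solenoid, L = μ₀N²A/ℓ.
L = (4π×10⁻⁷)(3960)²(1.170×10^-3)/(0.431 m) = 5.349×10^-2 H.

L ≈ 53.5 mH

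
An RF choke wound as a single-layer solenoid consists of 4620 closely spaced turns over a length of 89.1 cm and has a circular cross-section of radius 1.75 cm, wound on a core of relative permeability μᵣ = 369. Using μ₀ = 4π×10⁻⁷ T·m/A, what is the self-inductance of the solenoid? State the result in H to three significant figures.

L ≈ 10.7 H

A = πr² = π(1.750×10^-2 m)² = 9.621×10^-4 m².
For a long solenoid, L = μ₀μᵣN²A/ℓ.
L = (4π×10⁻⁷)(369)(4620)²(9.621×10^-4)/(0.891 m) = 10.69 H.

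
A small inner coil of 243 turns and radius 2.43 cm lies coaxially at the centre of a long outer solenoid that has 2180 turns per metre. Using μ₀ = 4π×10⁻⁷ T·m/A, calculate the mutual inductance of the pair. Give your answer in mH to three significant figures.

M ≈ 1.23 mH

The outer solenoid produces a uniform field B₁ = μ₀n₁I₁ across the inner coil,
so the flux linkage is N₂Φ = N₂B₁A₂ = μ₀n₁N₂A₂·I₁, giving M = μ₀n₁N₂A₂.
A₂ = πr² = π(2.430×10^-2 m)² = 1.855×10^-3 m².
M = (4π×10⁻⁷)(2180)(243)(1.855×10^-3) = 1.2349×10^-3 H.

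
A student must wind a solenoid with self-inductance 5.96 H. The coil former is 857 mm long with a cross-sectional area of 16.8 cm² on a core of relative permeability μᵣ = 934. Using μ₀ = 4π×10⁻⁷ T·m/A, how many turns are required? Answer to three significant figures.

A = 16.8 cm² = 1.680×10^-3 m².
From L = μ₀μᵣN²A/ℓ, N = √(Lℓ / (μ₀μᵣA)).
N = √[(5.96)(0.857) / ((4π×10⁻⁷)(934)×1.680×10^-3)] = √(2.590×10^6) ≈ 1609.5.

N ≈ 1610 turns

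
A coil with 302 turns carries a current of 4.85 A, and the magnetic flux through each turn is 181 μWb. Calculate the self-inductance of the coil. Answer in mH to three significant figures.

Self-inductance is defined by L = NΦ_B/I (flux linkage over current).
L = (302)(1.810×10^-4 Wb)/(4.85 A) = 1.127×10^-2 H.

L ≈ 11.3 mH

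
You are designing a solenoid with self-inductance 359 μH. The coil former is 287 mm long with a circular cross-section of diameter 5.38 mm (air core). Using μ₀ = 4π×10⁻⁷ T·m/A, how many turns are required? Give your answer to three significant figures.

N ≈ 1900 turns

A = π(d/2)² = π(2.690×10^-3 m)² = 2.273×10^-5 m².
From L = μ₀N²A/ℓ, N = √(Lℓ / (μ₀A)).
N = √[(3.590×10^-4)(0.287) / ((4π×10⁻⁷)×2.273×10^-5)] = √(3.607×10^6) ≈ 1899.1.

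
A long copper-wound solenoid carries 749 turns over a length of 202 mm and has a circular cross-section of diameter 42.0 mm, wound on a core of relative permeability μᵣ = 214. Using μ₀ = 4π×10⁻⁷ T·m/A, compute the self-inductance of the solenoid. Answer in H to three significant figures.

A = π(d/2)² = π(2.100×10^-2 m)² = 1.385×10^-3 m².
For a long solenoid, L = μ₀μᵣN²A/ℓ.
L = (4π×10⁻⁷)(214)(749)²(1.385×10^-3)/(0.202 m) = 1.0347 H.

L ≈ 1.03 H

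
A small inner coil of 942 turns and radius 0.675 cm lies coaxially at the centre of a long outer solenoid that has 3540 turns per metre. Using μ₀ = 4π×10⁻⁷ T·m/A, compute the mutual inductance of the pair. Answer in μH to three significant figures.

The outer solenoid produces a uniform field B₁ = μ₀n₁I₁ across the inner coil,
so the flux linkage is N₂Φ = N₂B₁A₂ = μ₀n₁N₂A₂·I₁, giving M = μ₀n₁N₂A₂.
A₂ = πr² = π(6.750×10^-3 m)² = 1.431×10^-4 m².
M = (4π×10⁻⁷)(3540)(942)(1.431×10^-4) = 5.998×10^-4 H.

M ≈ 600 μH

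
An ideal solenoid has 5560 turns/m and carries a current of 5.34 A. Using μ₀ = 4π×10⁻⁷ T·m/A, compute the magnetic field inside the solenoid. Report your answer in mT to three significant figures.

B ≈ 37.3 mT

Inside a long solenoid, B = μ₀nI.
B = (4π×10⁻⁷)(5.560×10^3 m⁻¹)(5.34 A) = 3.731×10^-2 T.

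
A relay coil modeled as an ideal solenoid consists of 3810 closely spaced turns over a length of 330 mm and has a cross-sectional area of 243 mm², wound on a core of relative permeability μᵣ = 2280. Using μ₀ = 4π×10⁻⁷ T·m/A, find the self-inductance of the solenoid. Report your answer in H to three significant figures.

A = 243 mm² = 2.430×10^-4 m².
For a long solenoid, L = μ₀μᵣN²A/ℓ.
L = (4π×10⁻⁷)(2280)(3810)²(2.430×10^-4)/(0.33 m) = 30.63 H.

L ≈ 30.6 H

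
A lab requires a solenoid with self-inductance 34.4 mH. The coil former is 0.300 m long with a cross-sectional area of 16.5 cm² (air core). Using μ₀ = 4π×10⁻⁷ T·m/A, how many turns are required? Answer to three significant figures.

A = 16.5 cm² = 1.650×10^-3 m².
From L = μ₀N²A/ℓ, N = √(Lℓ / (μ₀A)).
N = √[(3.440×10^-2)(0.3) / ((4π×10⁻⁷)×1.650×10^-3)] = √(4.977×10^6) ≈ 2231.0.

N ≈ 2230 turns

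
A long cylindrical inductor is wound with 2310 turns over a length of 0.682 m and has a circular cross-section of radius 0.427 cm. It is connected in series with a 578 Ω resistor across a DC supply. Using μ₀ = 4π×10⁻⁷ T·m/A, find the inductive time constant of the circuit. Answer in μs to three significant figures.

τ ≈ 0.974 μs

A = πr² = π(4.270×10^-3 m)² = 5.728×10^-5 m².
L = μ₀N²A/ℓ = (4π×10⁻⁷)(2310)²(5.728×10^-5)/(0.682) = 5.632×10^-4 H.
τ = L/R = (5.632×10^-4)/(578) = 9.744×10^-7 s.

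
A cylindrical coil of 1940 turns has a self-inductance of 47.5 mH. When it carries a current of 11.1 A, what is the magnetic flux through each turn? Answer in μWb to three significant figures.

Φ_B ≈ 272 μWb

From L = NΦ_B/I, the flux per turn is Φ_B = LI/N.
Φ_B = (4.750×10^-2 H)(11.1 A)/1940 = 2.718×10^-4 Wb.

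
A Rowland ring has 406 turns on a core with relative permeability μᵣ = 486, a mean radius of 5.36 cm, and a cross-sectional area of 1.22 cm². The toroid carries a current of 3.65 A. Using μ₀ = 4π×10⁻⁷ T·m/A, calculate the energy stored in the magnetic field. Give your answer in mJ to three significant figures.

U ≈ 243 mJ

L = μ₀μᵣN²A/(2πR) = (4π×10⁻⁷)(486)(406)²(1.220×10^-4)/(2π×5.360×10^-2) = 3.647×10^-2 H.
U = ½LI² = ½(3.647×10^-2)(3.65)² = 0.2429 J.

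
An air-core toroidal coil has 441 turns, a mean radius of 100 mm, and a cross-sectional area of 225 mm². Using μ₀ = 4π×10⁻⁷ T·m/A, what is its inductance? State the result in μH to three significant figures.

For a thin toroid, L = μ₀N²A/(2πR).
L = (4π×10⁻⁷)(441)²(2.250×10^-4) / (2π×0.1 m) = 8.752×10^-5 H.

L ≈ 87.5 μH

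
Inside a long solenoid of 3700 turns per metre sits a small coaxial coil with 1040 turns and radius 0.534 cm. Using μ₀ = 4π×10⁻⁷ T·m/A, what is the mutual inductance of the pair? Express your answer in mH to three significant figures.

The outer solenoid produces a uniform field B₁ = μ₀n₁I₁ across the inner coil,
so the flux linkage is N₂Φ = N₂B₁A₂ = μ₀n₁N₂A₂·I₁, giving M = μ₀n₁N₂A₂.
A₂ = πr² = π(5.340×10^-3 m)² = 8.958×10^-5 m².
M = (4π×10⁻⁷)(3700)(1040)(8.958×10^-5) = 4.332×10^-4 H.

M ≈ 0.433 mH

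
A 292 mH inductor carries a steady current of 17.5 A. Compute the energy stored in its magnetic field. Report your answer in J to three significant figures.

Stored magnetic energy: U = ½LI².
U = ½(0.292 H)(17.5 A)² = 44.71 J.

U ≈ 44.7 J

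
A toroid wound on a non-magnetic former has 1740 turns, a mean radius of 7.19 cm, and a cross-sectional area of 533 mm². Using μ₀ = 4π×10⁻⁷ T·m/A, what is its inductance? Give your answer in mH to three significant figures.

L ≈ 4.49 mH

For a thin toroid, L = μ₀N²A/(2πR).
L = (4π×10⁻⁷)(1740)²(5.330×10^-4) / (2π×7.190×10^-2 m) = 4.489×10^-3 H.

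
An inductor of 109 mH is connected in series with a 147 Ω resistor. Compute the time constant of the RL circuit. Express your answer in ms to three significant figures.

τ ≈ 0.741 ms

τ = L/R = (0.109 H)/(147 Ω) = 7.41497×10^-4 s.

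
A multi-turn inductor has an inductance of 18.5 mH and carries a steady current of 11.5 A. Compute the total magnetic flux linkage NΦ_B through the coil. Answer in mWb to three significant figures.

From L = NΦ_B/I, the flux linkage is NΦ_B = LI.
NΦ_B = (1.850×10^-2 H)(11.5 A) = 0.2127 Wb.

NΦ_B ≈ 213 mWb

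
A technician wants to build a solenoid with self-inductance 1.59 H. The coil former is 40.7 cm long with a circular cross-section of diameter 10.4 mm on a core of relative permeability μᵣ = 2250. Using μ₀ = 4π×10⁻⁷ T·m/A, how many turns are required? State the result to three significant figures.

N ≈ 1640 turns

A = π(d/2)² = π(5.200×10^-3 m)² = 8.4949×10^-5 m².
From L = μ₀μᵣN²A/ℓ, N = √(Lℓ / (μ₀μᵣA)).
N = √[(1.59)(0.407) / ((4π×10⁻⁷)(2250)×8.4949×10^-5)] = √(2.694×10^6) ≈ 1641.4.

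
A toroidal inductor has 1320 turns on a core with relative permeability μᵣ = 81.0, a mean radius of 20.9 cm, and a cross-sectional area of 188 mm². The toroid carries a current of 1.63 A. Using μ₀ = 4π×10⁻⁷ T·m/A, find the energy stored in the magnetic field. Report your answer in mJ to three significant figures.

U ≈ 33.7 mJ

L = μ₀μᵣN²A/(2πR) = (4π×10⁻⁷)(81.0)(1320)²(1.880×10^-4)/(2π×0.209) = 2.539×10^-2 H.
U = ½LI² = ½(2.539×10^-2)(1.63)² = 3.373×10^-2 J.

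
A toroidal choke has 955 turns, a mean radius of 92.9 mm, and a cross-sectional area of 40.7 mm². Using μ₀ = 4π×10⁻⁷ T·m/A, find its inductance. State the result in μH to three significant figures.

L ≈ 79.9 μH

For a thin toroid, L = μ₀N²A/(2πR).
L = (4π×10⁻⁷)(955)²(4.070×10^-5) / (2π×9.290×10^-2 m) = 7.991×10^-5 H.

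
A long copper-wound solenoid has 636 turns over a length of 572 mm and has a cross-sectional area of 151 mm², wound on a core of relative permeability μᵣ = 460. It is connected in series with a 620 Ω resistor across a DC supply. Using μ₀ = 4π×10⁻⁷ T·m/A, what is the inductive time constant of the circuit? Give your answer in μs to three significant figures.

τ ≈ 99.6 μs

A = 151 mm² = 1.510×10^-4 m².
L = μ₀μᵣN²A/ℓ = (4π×10⁻⁷)(460)(636)²(1.510×10^-4)/(0.572) = 6.173×10^-2 H.
τ = L/R = (6.173×10^-2)/(620) = 9.956×10^-5 s.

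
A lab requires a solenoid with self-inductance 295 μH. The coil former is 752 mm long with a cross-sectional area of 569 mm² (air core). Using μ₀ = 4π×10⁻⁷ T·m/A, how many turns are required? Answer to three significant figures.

A = 569 mm² = 5.690×10^-4 m².
From L = μ₀N²A/ℓ, N = √(Lℓ / (μ₀A)).
N = √[(2.950×10^-4)(0.752) / ((4π×10⁻⁷)×5.690×10^-4)] = √(3.103×10^5) ≈ 557.0.

N ≈ 557 turns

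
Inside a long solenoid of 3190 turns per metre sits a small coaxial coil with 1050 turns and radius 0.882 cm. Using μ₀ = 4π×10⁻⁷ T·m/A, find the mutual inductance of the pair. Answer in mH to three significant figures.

M ≈ 1.03 mH

The outer solenoid produces a uniform field B₁ = μ₀n₁I₁ across the inner coil,
so the flux linkage is N₂Φ = N₂B₁A₂ = μ₀n₁N₂A₂·I₁, giving M = μ₀n₁N₂A₂.
A₂ = πr² = π(8.820×10^-3 m)² = 2.444×10^-4 m².
M = (4π×10⁻⁷)(3190)(1050)(2.444×10^-4) = 1.029×10^-3 H.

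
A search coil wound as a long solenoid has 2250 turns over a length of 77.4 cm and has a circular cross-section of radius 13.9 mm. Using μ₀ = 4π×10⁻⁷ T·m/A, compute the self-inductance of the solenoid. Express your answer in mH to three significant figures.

L ≈ 4.99 mH

A = πr² = π(1.390×10^-2 m)² = 6.070×10^-4 m².
For a long solenoid, L = μ₀N²A/ℓ.
L = (4π×10⁻⁷)(2250)²(6.070×10^-4)/(0.774 m) = 4.989×10^-3 H.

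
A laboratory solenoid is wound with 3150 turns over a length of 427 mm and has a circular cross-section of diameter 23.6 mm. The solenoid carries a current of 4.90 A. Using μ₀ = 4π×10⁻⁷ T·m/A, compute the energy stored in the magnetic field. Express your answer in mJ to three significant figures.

U ≈ 153 mJ

A = π(d/2)² = π(1.180×10^-2 m)² = 4.374×10^-4 m².
L = μ₀N²A/ℓ = (4π×10⁻⁷)(3150)²(4.374×10^-4)/(0.427) = 1.277×10^-2 H.
U = ½LI² = ½(1.277×10^-2)(4.90)² = 0.1533 J.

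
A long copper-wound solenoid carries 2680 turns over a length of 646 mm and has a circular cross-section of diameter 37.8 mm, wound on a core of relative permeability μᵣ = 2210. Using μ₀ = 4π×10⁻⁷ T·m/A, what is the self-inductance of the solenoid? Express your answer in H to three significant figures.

L ≈ 34.7 H

A = π(d/2)² = π(1.890×10^-2 m)² = 1.122×10^-3 m².
For a long solenoid, L = μ₀μᵣN²A/ℓ.
L = (4π×10⁻⁷)(2210)(2680)²(1.122×10^-3)/(0.646 m) = 34.65 H.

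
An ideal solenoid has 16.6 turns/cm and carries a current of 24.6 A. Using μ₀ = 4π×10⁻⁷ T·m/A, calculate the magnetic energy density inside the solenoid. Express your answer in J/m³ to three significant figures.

B = μ₀nI = (4π×10⁻⁷)(1.660×10^3)(24.6) = 5.132×10^-2 T.
u = B²/(2μ₀) = (5.132×10^-2)²/(2×4π×10⁻⁷) = 1.048×10^3 J/m³.

u ≈ 1050 J/m³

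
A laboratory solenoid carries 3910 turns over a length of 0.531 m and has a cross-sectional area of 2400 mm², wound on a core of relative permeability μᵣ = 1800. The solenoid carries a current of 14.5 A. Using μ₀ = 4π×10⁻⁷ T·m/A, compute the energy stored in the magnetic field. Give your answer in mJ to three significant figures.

U ≈ 16400000 mJ

A = 2400 mm² = 2.400×10^-3 m².
L = μ₀μᵣN²A/ℓ = (4π×10⁻⁷)(1800)(3910)²(2.400×10^-3)/(0.531) = 156.3 H.
U = ½LI² = ½(156.3)(14.5)² = 1.643×10^4 J.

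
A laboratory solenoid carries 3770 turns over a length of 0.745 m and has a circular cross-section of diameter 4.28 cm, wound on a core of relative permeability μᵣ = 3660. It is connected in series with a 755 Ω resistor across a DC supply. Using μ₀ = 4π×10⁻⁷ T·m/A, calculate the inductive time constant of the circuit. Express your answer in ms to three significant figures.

τ ≈ 167 ms

A = π(d/2)² = π(2.140×10^-2 m)² = 1.439×10^-3 m².
L = μ₀μᵣN²A/ℓ = (4π×10⁻⁷)(3660)(3770)²(1.439×10^-3)/(0.745) = 126.2 H.
τ = L/R = (126.2)/(755) = 0.1672 s.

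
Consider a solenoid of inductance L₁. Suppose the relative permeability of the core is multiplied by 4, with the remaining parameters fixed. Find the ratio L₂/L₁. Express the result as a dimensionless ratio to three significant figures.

For a solenoid, L ∝ μᵣN²A/ℓ.
L₂/L₁ = (4) = 4.00.

L₂/L₁ = 4.00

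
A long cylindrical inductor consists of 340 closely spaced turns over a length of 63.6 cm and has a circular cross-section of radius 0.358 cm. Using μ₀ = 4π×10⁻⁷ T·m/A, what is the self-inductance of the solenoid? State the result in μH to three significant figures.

A = πr² = π(3.580×10^-3 m)² = 4.026×10^-5 m².
For a long solenoid, L = μ₀N²A/ℓ.
L = (4π×10⁻⁷)(340)²(4.026×10^-5)/(0.636 m) = 9.197×10^-6 H.

L ≈ 9.20 μH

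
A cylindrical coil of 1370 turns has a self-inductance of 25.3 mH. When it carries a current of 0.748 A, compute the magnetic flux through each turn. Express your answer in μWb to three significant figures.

Φ_B ≈ 13.8 μWb

From L = NΦ_B/I, the flux per turn is Φ_B = LI/N.
Φ_B = (2.530×10^-2 H)(0.748 A)/1370 = 1.381×10^-5 Wb.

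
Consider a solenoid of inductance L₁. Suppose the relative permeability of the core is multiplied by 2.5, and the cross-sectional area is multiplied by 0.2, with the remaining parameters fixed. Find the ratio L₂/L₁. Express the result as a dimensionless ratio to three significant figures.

For a solenoid, L ∝ μᵣN²A/ℓ.
L₂/L₁ = (2.5) × (0.2) = 0.500.

L₂/L₁ = 0.500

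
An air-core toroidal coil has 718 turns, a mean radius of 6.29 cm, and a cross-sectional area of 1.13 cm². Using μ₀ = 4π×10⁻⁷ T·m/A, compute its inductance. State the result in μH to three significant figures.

For a thin toroid, L = μ₀N²A/(2πR).
L = (4π×10⁻⁷)(718)²(1.130×10^-4) / (2π×6.290×10^-2 m) = 1.852×10^-4 H.

L ≈ 185 μH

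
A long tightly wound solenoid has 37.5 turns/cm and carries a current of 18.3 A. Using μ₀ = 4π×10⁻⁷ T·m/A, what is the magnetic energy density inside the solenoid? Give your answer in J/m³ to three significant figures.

B = μ₀nI = (4π×10⁻⁷)(3.750×10^3)(18.3) = 8.624×10^-2 T.
u = B²/(2μ₀) = (8.624×10^-2)²/(2×4π×10⁻⁷) = 2.959×10^3 J/m³.

u ≈ 2960 J/m³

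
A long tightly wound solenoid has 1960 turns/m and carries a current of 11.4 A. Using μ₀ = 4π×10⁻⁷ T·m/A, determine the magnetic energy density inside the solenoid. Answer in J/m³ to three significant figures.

u ≈ 314 J/m³

B = μ₀nI = (4π×10⁻⁷)(1.960×10^3)(11.4) = 2.808×10^-2 T.
u = B²/(2μ₀) = (2.808×10^-2)²/(2×4π×10⁻⁷) = 313.7 J/m³.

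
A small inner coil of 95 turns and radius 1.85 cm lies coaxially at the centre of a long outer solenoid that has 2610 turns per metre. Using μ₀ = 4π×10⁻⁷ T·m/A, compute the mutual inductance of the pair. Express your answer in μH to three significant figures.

The outer solenoid produces a uniform field B₁ = μ₀n₁I₁ across the inner coil,
so the flux linkage is N₂Φ = N₂B₁A₂ = μ₀n₁N₂A₂·I₁, giving M = μ₀n₁N₂A₂.
A₂ = πr² = π(1.850×10^-2 m)² = 1.075×10^-3 m².
M = (4π×10⁻⁷)(2610)(95)(1.075×10^-3) = 3.350×10^-4 H.

M ≈ 335 μH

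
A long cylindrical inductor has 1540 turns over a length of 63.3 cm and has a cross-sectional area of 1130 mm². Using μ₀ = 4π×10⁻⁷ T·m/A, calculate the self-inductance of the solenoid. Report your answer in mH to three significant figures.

L ≈ 5.32 mH

A = 1130 mm² = 1.130×10^-3 m².
For a long solenoid, L = μ₀N²A/ℓ.
L = (4π×10⁻⁷)(1540)²(1.130×10^-3)/(0.633 m) = 5.320×10^-3 H.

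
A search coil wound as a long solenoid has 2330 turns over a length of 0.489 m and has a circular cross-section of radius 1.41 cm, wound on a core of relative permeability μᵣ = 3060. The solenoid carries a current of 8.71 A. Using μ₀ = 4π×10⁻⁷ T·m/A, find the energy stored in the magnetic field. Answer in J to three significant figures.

A = πr² = π(1.410×10^-2 m)² = 6.246×10^-4 m².
L = μ₀μᵣN²A/ℓ = (4π×10⁻⁷)(3060)(2330)²(6.246×10^-4)/(0.489) = 26.66 H.
U = ½LI² = ½(26.66)(8.71)² = 1.011×10^3 J.

U ≈ 1010 J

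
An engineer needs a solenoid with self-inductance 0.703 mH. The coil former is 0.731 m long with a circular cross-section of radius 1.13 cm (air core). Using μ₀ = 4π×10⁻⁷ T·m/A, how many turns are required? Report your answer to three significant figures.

N ≈ 1010 turns

A = πr² = π(1.130×10^-2 m)² = 4.011×10^-4 m².
From L = μ₀N²A/ℓ, N = √(Lℓ / (μ₀A)).
N = √[(7.030×10^-4)(0.731) / ((4π×10⁻⁷)×4.011×10^-4)] = √(1.019×10^6) ≈ 1009.7.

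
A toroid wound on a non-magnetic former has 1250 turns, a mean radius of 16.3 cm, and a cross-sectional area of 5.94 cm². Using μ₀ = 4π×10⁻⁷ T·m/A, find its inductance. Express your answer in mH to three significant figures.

L ≈ 1.14 mH

For a thin toroid, L = μ₀N²A/(2πR).
L = (4π×10⁻⁷)(1250)²(5.940×10^-4) / (2π×0.163 m) = 1.139×10^-3 H.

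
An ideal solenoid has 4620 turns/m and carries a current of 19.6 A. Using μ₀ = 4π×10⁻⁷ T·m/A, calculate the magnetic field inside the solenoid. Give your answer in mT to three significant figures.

Inside a long solenoid, B = μ₀nI.
B = (4π×10⁻⁷)(4.620×10^3 m⁻¹)(19.6 A) = 0.1138 T.

B ≈ 114 mT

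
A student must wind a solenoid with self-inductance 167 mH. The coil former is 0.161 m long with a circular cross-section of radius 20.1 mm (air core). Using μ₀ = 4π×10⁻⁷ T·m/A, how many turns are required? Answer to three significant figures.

N ≈ 4110 turns

A = πr² = π(2.010×10^-2 m)² = 1.269×10^-3 m².
From L = μ₀N²A/ℓ, N = √(Lℓ / (μ₀A)).
N = √[(0.167)(0.161) / ((4π×10⁻⁷)×1.269×10^-3)] = √(1.686×10^7) ≈ 4105.8.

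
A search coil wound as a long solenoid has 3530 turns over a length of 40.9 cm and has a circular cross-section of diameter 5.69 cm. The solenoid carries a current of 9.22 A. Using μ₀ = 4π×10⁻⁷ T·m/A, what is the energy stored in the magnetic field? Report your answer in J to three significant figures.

U ≈ 4.14 J

A = π(d/2)² = π(2.845×10^-2 m)² = 2.543×10^-3 m².
L = μ₀N²A/ℓ = (4π×10⁻⁷)(3530)²(2.543×10^-3)/(0.409) = 9.735×10^-2 H.
U = ½LI² = ½(9.735×10^-2)(9.22)² = 4.138 J.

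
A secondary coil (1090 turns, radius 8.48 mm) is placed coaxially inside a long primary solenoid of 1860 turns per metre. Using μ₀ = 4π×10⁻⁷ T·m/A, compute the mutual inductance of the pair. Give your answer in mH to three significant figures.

M ≈ 0.576 mH

The outer solenoid produces a uniform field B₁ = μ₀n₁I₁ across the inner coil,
so the flux linkage is N₂Φ = N₂B₁A₂ = μ₀n₁N₂A₂·I₁, giving M = μ₀n₁N₂A₂.
A₂ = πr² = π(8.480×10^-3 m)² = 2.259×10^-4 m².
M = (4π×10⁻⁷)(1860)(1090)(2.259×10^-4) = 5.756×10^-4 H.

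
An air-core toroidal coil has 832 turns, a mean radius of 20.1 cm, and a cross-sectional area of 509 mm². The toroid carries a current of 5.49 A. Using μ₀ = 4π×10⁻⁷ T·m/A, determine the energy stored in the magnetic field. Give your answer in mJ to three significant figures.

L = μ₀N²A/(2πR) = (4π×10⁻⁷)(832)²(5.090×10^-4)/(2π×0.201) = 3.506×10^-4 H.
U = ½LI² = ½(3.506×10^-4)(5.49)² = 5.283×10^-3 J.

U ≈ 5.28 mJ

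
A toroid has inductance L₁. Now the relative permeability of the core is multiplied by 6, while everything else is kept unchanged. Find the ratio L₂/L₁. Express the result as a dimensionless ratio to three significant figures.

L₂/L₁ = 6.00

For a toroid, L ∝ μᵣN²A/R.
L₂/L₁ = (6) = 6.00.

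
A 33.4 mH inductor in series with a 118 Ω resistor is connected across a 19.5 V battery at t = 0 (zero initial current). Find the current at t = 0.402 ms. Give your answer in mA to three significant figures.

I ≈ 125 mA

τ = L/R = 3.340×10^-2/118 = 2.831×10^-4 s; final current I_∞ = ε/R = 19.5/118 = 0.1653 A.
I(t) = I_∞(1 − e^(−t/τ)) with t/τ = 1.420.
I = (0.1653)(1 − e^(−1.420)) = 0.1253 A.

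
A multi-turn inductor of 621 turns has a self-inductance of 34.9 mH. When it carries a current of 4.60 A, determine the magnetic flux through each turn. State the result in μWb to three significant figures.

From L = NΦ_B/I, the flux per turn is Φ_B = LI/N.
Φ_B = (3.490×10^-2 H)(4.60 A)/621 = 2.585×10^-4 Wb.

Φ_B ≈ 259 μWb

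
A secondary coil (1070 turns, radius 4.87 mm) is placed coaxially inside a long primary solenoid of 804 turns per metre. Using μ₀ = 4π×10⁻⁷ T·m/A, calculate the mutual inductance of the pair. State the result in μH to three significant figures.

The outer solenoid produces a uniform field B₁ = μ₀n₁I₁ across the inner coil,
so the flux linkage is N₂Φ = N₂B₁A₂ = μ₀n₁N₂A₂·I₁, giving M = μ₀n₁N₂A₂.
A₂ = πr² = π(4.870×10^-3 m)² = 7.451×10^-5 m².
M = (4π×10⁻⁷)(804)(1070)(7.451×10^-5) = 8.0549×10^-5 H.

M ≈ 80.5 μH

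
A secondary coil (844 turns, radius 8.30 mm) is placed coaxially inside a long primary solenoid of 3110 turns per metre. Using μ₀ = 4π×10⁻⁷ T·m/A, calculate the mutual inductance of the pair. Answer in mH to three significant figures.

M ≈ 0.714 mH

The outer solenoid produces a uniform field B₁ = μ₀n₁I₁ across the inner coil,
so the flux linkage is N₂Φ = N₂B₁A₂ = μ₀n₁N₂A₂·I₁, giving M = μ₀n₁N₂A₂.
A₂ = πr² = π(8.300×10^-3 m)² = 2.164×10^-4 m².
M = (4π×10⁻⁷)(3110)(844)(2.164×10^-4) = 7.139×10^-4 H.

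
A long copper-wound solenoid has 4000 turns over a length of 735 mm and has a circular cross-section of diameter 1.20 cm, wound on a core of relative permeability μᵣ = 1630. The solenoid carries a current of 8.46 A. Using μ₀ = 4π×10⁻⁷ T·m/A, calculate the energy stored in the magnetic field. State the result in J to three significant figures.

U ≈ 180 J

A = π(d/2)² = π(6.000×10^-3 m)² = 1.131×10^-4 m².
L = μ₀μᵣN²A/ℓ = (4π×10⁻⁷)(1630)(4000)²(1.131×10^-4)/(0.735) = 5.043 H.
U = ½LI² = ½(5.043)(8.46)² = 180.47 J.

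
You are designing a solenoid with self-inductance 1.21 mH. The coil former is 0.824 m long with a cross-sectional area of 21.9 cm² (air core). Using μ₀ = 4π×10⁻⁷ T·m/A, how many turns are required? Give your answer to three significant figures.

A = 21.9 cm² = 2.190×10^-3 m².
From L = μ₀N²A/ℓ, N = √(Lℓ / (μ₀A)).
N = √[(1.210×10^-3)(0.824) / ((4π×10⁻⁷)×2.190×10^-3)] = √(3.623×10^5) ≈ 601.9.

N ≈ 602 turns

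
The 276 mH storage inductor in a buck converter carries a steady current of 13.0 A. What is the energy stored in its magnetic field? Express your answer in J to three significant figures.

U ≈ 23.3 J

Stored magnetic energy: U = ½LI².
U = ½(0.276 H)(13.0 A)² = 23.32 J.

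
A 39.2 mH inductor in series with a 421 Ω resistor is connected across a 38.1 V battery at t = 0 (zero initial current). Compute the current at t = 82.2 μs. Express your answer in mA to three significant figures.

I ≈ 53.1 mA

τ = L/R = 3.920×10^-2/421 = 9.311×10^-5 s; final current I_∞ = ε/R = 38.1/421 = 9.050×10^-2 A.
I(t) = I_∞(1 − e^(−t/τ)) with t/τ = 0.883.
I = (9.050×10^-2)(1 − e^(−0.883)) = 5.307×10^-2 A.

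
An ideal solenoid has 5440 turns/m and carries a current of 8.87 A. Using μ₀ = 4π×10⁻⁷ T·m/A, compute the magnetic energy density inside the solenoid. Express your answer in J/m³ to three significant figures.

u ≈ 1460 J/m³

B = μ₀nI = (4π×10⁻⁷)(5.440×10^3)(8.87) = 6.064×10^-2 T.
u = B²/(2μ₀) = (6.064×10^-2)²/(2×4π×10⁻⁷) = 1.463×10^3 J/m³.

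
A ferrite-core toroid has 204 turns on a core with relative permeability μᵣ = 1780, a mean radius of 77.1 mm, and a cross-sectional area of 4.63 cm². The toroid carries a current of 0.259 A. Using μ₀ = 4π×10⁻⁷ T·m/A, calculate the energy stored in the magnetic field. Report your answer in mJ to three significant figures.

U ≈ 2.98 mJ

L = μ₀μᵣN²A/(2πR) = (4π×10⁻⁷)(1780)(204)²(4.630×10^-4)/(2π×7.710×10^-2) = 8.897×10^-2 H.
U = ½LI² = ½(8.897×10^-2)(0.259)² = 2.984×10^-3 J.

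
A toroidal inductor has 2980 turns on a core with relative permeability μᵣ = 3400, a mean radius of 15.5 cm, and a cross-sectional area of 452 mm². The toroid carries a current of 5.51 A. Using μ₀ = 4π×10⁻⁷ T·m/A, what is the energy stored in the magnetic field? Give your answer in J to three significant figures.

U ≈ 267 J

L = μ₀μᵣN²A/(2πR) = (4π×10⁻⁷)(3400)(2980)²(4.520×10^-4)/(2π×0.155) = 17.61 H.
U = ½LI² = ½(17.61)(5.51)² = 267.3 J.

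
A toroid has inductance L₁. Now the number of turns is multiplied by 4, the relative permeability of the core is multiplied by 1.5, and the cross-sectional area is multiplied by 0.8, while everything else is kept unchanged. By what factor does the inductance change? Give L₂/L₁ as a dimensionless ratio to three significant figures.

L₂/L₁ = 19.2

For a toroid, L ∝ μᵣN²A/R.
L₂/L₁ = (4)^2 × (1.5) × (0.8) = 19.2.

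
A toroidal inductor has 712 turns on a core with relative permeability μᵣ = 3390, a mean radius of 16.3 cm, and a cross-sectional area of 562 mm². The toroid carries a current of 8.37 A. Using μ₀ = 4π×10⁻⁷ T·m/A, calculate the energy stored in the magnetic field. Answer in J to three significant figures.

L = μ₀μᵣN²A/(2πR) = (4π×10⁻⁷)(3390)(712)²(5.620×10^-4)/(2π×0.163) = 1.185 H.
U = ½LI² = ½(1.185)(8.37)² = 41.51 J.

U ≈ 41.5 J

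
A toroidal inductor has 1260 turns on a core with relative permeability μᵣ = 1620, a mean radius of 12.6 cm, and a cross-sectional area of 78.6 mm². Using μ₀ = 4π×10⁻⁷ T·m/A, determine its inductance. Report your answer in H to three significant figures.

For a thin toroid, L = μ₀μᵣN²A/(2πR).
L = (4π×10⁻⁷)(1620)(1260)²(7.860×10^-5) / (2π×0.126 m) = 0.3209 H.

L ≈ 0.321 H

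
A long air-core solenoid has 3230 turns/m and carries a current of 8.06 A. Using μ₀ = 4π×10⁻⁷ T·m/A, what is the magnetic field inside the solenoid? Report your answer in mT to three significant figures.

Inside a long solenoid, B = μ₀nI.
B = (4π×10⁻⁷)(3.230×10^3 m⁻¹)(8.06 A) = 3.272×10^-2 T.

B ≈ 32.7 mT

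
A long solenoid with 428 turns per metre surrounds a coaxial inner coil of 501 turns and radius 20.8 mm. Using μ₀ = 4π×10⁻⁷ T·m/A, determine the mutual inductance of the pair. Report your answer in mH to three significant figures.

The outer solenoid produces a uniform field B₁ = μ₀n₁I₁ across the inner coil,
so the flux linkage is N₂Φ = N₂B₁A₂ = μ₀n₁N₂A₂·I₁, giving M = μ₀n₁N₂A₂.
A₂ = πr² = π(2.080×10^-2 m)² = 1.359×10^-3 m².
M = (4π×10⁻⁷)(428)(501)(1.359×10^-3) = 3.662×10^-4 H.

M ≈ 0.366 mH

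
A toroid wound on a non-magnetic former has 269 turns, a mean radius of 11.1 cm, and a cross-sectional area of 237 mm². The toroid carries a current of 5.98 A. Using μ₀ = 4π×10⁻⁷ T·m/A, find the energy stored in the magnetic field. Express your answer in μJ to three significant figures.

L = μ₀N²A/(2πR) = (4π×10⁻⁷)(269)²(2.370×10^-4)/(2π×0.111) = 3.090×10^-5 H.
U = ½LI² = ½(3.090×10^-5)(5.98)² = 5.525×10^-4 J.

U ≈ 553 μJ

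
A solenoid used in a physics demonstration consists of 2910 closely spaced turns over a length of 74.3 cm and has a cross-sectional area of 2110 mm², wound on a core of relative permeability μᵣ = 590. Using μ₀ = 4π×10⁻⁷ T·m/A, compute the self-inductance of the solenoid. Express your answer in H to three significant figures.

A = 2110 mm² = 2.110×10^-3 m².
For a long solenoid, L = μ₀μᵣN²A/ℓ.
L = (4π×10⁻⁷)(590)(2910)²(2.110×10^-3)/(0.743 m) = 17.83 H.

L ≈ 17.8 H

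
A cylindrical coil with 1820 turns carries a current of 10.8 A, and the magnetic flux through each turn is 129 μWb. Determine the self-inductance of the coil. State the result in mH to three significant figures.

Self-inductance is defined by L = NΦ_B/I (flux linkage over current).
L = (1820)(1.290×10^-4 Wb)/(10.8 A) = 2.174×10^-2 H.

L ≈ 21.7 mH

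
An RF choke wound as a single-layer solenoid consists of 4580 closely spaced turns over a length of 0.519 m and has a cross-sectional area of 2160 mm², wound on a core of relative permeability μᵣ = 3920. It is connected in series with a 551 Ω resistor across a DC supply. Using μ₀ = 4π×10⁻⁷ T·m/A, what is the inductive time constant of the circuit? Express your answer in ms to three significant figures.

τ ≈ 780 ms

A = 2160 mm² = 2.160×10^-3 m².
L = μ₀μᵣN²A/ℓ = (4π×10⁻⁷)(3920)(4580)²(2.160×10^-3)/(0.519) = 430 H.
τ = L/R = (430)/(551) = 0.78048 s.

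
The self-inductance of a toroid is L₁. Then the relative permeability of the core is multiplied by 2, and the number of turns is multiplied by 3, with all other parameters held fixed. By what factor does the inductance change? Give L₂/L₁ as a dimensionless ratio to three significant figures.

L₂/L₁ = 18.0

For a toroid, L ∝ μᵣN²A/R.
L₂/L₁ = (2) × (3)^2 = 18.0.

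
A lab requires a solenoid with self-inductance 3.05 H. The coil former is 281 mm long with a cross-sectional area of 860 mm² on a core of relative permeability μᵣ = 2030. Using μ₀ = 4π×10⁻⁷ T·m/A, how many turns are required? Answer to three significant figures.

N ≈ 625 turns

A = 860 mm² = 8.600×10^-4 m².
From L = μ₀μᵣN²A/ℓ, N = √(Lℓ / (μ₀μᵣA)).
N = √[(3.05)(0.281) / ((4π×10⁻⁷)(2030)×8.600×10^-4)] = √(3.907×10^5) ≈ 625.0.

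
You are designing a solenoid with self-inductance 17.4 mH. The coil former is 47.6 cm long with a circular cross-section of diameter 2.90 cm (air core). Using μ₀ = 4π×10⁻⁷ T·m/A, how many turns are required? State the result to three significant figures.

A = π(d/2)² = π(1.450×10^-2 m)² = 6.605×10^-4 m².
From L = μ₀N²A/ℓ, N = √(Lℓ / (μ₀A)).
N = √[(1.740×10^-2)(0.476) / ((4π×10⁻⁷)×6.605×10^-4)] = √(9.978×10^6) ≈ 3158.9.

N ≈ 3160 turns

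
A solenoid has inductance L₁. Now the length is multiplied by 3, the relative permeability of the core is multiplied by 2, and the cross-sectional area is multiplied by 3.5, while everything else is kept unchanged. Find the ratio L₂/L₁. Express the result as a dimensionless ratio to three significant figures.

For a solenoid, L ∝ μᵣN²A/ℓ.
L₂/L₁ = (3)^-1 × (2) × (3.5) = 2.33.

L₂/L₁ = 2.33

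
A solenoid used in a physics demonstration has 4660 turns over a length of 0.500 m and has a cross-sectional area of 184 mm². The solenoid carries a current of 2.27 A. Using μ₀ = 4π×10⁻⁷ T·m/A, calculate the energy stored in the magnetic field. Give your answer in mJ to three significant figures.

U ≈ 25.9 mJ

A = 184 mm² = 1.840×10^-4 m².
L = μ₀N²A/ℓ = (4π×10⁻⁷)(4660)²(1.840×10^-4)/(0.5) = 1.004×10^-2 H.
U = ½LI² = ½(1.004×10^-2)(2.27)² = 2.587×10^-2 J.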